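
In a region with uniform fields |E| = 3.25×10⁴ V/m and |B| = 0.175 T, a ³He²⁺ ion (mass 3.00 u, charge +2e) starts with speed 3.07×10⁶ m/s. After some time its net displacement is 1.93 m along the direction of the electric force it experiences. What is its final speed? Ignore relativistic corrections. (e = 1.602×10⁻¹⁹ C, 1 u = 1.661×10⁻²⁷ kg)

v_f ≈ 4.18×10⁶ m/s

B does no work; ΔKE = |q|E d.
½mv_f² = ½mv₀² + |q|Ed = ½(4.983×10⁻²⁷)(3.07×10⁶)² + (3.204×10⁻¹⁹)(3.25×10⁴)(1.93) ≈ 2.348×10⁻¹⁴ J + 2.010×10⁻¹⁴ J ≈ 4.358×10⁻¹⁴ J.
v_f = √(2·4.358×10⁻¹⁴/4.983×10⁻²⁷) ≈ 4.18×10⁶ m/s.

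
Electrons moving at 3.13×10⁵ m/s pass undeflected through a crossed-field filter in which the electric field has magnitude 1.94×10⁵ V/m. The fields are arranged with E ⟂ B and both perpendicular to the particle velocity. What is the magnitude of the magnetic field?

B = 0.620 T

Balance of forces in the selector: qE = qvB ⇒ B = E/v.
B = 1.94×10⁵/3.13×10⁵ = 0.620 T.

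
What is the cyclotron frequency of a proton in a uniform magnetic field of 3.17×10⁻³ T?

f ≈ 4.83×10⁴ Hz

f = |q|B/(2πm).
f = (1.602×10⁻¹⁹)(3.17×10⁻³)/(2π·1.673×10⁻²⁷) ≈ 4.83×10⁴ Hz.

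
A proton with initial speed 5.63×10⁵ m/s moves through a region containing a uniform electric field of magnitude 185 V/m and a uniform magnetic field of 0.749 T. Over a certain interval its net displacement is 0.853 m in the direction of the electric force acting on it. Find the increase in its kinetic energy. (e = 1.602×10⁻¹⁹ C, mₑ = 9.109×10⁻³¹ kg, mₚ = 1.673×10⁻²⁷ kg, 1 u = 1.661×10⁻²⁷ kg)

The magnetic force is always ⟂ v and does no work; only the electric force changes KE.
ΔKE = F_E · d = |q|E d = (1.602×10⁻¹⁹)(185)(0.853) ≈ 2.53×10⁻¹⁷ J.

ΔKE ≈ 2.53×10⁻¹⁷ J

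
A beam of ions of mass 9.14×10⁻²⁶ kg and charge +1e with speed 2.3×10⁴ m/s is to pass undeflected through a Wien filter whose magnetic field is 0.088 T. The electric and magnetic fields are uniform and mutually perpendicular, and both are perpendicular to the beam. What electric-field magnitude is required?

For straight-line motion qE = qvB, so E = vB.
E = 2.3×10⁴ × 0.088 = 2000 V/m.

E = 2000 V/m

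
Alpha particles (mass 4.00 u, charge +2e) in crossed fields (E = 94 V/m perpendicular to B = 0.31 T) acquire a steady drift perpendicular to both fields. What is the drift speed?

In crossed fields the guiding centre drifts at v_d = |E×B|/B² = E/B, independent of charge and mass.
v_d = 94/0.31 = 300 m/s.

v_d ≈ 300 m/s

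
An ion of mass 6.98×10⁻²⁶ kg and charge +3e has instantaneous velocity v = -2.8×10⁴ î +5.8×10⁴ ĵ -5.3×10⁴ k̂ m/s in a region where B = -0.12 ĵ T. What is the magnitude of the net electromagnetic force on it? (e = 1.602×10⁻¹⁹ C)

|F| ≈ 3.46×10⁻¹⁵ N

v×B = (-6360, 0, 3360) N/C.
F = q v×B = (4.806×10⁻¹⁹ C)·(-6360, 0, 3360) = (-3.06×10⁻¹⁵, 0, 1.61×10⁻¹⁵) N.
|F| = 3.46×10⁻¹⁵ N.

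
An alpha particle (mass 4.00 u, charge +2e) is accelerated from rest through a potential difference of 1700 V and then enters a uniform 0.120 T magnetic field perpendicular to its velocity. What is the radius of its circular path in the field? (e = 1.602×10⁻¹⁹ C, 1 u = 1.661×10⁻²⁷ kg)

r ≈ 0.0700 m

Acceleration: |q|V = ½mv² ⇒ v = √(2|q|V/m) = √(2·3.204×10⁻¹⁹·1700/6.644×10⁻²⁷) ≈ 4.049×10⁵ m/s.
In the field: r = mv/(|q|B) = (6.644×10⁻²⁷)(4.049×10⁵)/((3.204×10⁻¹⁹)(0.120)) ≈ 0.0700 m.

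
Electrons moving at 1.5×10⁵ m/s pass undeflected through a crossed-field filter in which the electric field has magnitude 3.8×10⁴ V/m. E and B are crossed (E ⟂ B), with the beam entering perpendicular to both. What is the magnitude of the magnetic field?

Balance of forces in the selector: qE = qvB ⇒ B = E/v.
B = 3.8×10⁴/1.5×10⁵ = 0.25 T.

B = 0.25 T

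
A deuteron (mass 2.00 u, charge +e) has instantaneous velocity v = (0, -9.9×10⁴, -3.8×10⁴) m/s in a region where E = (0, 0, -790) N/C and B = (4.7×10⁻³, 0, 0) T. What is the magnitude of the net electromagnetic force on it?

v×B = (0, -179, 465) N/C.
E + v×B = (0, -179, -325) N/C.
F = q(E + v×B) = (1.602×10⁻¹⁹ C)·(0, -179, -325) = (0, -2.86×10⁻¹⁷, -5.20×10⁻¹⁷) N.
|F| = 5.94×10⁻¹⁷ N.

|F| ≈ 5.94×10⁻¹⁷ N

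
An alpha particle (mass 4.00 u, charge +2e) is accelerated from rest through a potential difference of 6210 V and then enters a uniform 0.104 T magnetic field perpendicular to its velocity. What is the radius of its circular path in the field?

r ≈ 0.154 m

Acceleration: |q|V = ½mv² ⇒ v = √(2|q|V/m) = √(2·3.204×10⁻¹⁹·6210/6.644×10⁻²⁷) ≈ 7.739×10⁵ m/s.
In the field: r = mv/(|q|B) = (6.644×10⁻²⁷)(7.739×10⁵)/((3.204×10⁻¹⁹)(0.104)) ≈ 0.154 m.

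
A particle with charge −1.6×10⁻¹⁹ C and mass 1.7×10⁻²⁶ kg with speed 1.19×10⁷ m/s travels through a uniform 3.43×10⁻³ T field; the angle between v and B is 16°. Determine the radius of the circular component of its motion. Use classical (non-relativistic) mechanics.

r ≈ 102 m

v⊥ = v sinθ = 1.19×10⁷·sin16° ≈ 3.280×10⁶ m/s.
r = m v⊥/(|q|B) = (1.7×10⁻²⁶)(3.280×10⁶)/((1.6×10⁻¹⁹)(3.43×10⁻³)) ≈ 102 m.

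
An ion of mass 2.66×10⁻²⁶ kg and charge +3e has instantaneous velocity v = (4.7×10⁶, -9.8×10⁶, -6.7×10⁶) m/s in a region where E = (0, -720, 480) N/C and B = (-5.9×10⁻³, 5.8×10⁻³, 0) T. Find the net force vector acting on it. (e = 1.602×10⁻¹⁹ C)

F ≈ (1.87×10⁻¹⁴, 1.87×10⁻¹⁴, -1.45×10⁻¹⁴) N

v×B = (3.89×10⁴, 3.95×10⁴, -3.06×10⁴) N/C.
E + v×B = (3.89×10⁴, 3.88×10⁴, -3.01×10⁴) N/C.
F = q(E + v×B) = (4.806×10⁻¹⁹ C)·(3.89×10⁴, 3.88×10⁴, -3.01×10⁴) = (1.87×10⁻¹⁴, 1.87×10⁻¹⁴, -1.45×10⁻¹⁴) N.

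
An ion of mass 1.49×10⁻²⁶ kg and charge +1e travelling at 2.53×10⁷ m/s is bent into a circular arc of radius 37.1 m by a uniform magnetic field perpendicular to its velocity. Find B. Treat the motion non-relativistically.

B ≈ 0.0634 T

From |q|vB = mv²/r, B = mv/(|q|r).
B = (1.49×10⁻²⁶)(2.53×10⁷)/((1.602×10⁻¹⁹)(37.1)) ≈ 0.0634 T.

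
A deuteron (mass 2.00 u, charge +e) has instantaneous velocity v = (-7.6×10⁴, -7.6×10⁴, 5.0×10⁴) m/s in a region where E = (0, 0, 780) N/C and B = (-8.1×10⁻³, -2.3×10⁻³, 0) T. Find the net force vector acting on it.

F ≈ (1.84×10⁻¹⁷, -6.49×10⁻¹⁷, 5.43×10⁻¹⁷) N

v×B = (115, -405, -441) N/C.
E + v×B = (115, -405, 339) N/C.
F = q(E + v×B) = (1.602×10⁻¹⁹ C)·(115, -405, 339) = (1.84×10⁻¹⁷, -6.49×10⁻¹⁷, 5.43×10⁻¹⁷) N.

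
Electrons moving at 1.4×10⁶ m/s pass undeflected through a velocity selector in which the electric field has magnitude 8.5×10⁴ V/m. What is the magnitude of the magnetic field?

B = 0.061 T

Balance of forces in the selector: qE = qvB ⇒ B = E/v.
B = 8.5×10⁴/1.4×10⁶ = 0.061 T.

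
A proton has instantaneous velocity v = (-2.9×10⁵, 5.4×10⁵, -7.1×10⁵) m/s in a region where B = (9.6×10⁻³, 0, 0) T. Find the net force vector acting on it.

F ≈ (0, -1.09×10⁻¹⁵, -8.30×10⁻¹⁶) N

v×B = (0, -6820, -5180) N/C.
F = q v×B = (1.602×10⁻¹⁹ C)·(0, -6820, -5180) = (0, -1.09×10⁻¹⁵, -8.30×10⁻¹⁶) N.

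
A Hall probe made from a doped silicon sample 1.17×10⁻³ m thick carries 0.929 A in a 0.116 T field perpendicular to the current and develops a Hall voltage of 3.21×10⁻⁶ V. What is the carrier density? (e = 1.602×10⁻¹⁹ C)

n ≈ 1.79×10²⁶ m⁻³

From V_H = IB/(n e t), n = IB/(V_H e t).
n = (0.929)(0.116)/((3.21×10⁻⁶)(1.602×10⁻¹⁹)(1.17×10⁻³)) ≈ 1.79×10²⁶ m⁻³.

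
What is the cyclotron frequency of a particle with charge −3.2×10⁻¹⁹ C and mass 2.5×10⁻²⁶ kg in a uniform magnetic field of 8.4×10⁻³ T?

f ≈ 1.7×10⁴ Hz

f = |q|B/(2πm).
f = (3.2×10⁻¹⁹)(8.4×10⁻³)/(2π·2.5×10⁻²⁶) ≈ 1.7×10⁴ Hz.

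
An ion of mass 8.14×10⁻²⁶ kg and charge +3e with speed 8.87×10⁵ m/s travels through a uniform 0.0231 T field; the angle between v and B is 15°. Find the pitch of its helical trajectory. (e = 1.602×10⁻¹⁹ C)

p ≈ 39.5 m

v∥ = v cosθ = 8.87×10⁵·cos15° ≈ 8.568×10⁵ m/s.
T = 2πm/(|q|B) = 2π(8.14×10⁻²⁶)/((4.806×10⁻¹⁹)(0.0231)) ≈ 4.607×10⁻⁵ s.
pitch = v∥ T = (8.568×10⁵)(4.607×10⁻⁵) ≈ 39.5 m.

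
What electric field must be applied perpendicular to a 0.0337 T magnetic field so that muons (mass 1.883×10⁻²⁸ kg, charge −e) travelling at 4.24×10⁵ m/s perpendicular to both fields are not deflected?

E = 1.43×10⁴ V/m

For straight-line motion qE = qvB, so E = vB.
E = 4.24×10⁵ × 0.0337 = 1.43×10⁴ V/m.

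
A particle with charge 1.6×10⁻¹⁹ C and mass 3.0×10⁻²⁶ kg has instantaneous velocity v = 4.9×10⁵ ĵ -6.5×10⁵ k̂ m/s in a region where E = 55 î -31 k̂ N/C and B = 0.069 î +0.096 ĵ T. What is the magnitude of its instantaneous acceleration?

v×B = (6.24×10⁴, -4.49×10⁴, -3.38×10⁴) N/C.
E + v×B = (6.25×10⁴, -4.49×10⁴, -3.38×10⁴) N/C.
F = q(E + v×B) = (1.6×10⁻¹⁹ C)·(6.25×10⁴, -4.49×10⁴, -3.38×10⁴) = (9.99×10⁻¹⁵, -7.18×10⁻¹⁵, -5.41×10⁻¹⁵) N.
|a| = |F|/m = 1.344×10⁻¹⁴/3.0×10⁻²⁶ ≈ 4.48×10¹¹ m/s².

|a| ≈ 4.48×10¹¹ m/s²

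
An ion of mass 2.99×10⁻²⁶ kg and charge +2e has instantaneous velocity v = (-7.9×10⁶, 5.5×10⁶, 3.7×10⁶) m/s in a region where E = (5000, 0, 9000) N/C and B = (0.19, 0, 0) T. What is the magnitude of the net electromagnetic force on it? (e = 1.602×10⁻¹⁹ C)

v×B = (0, 7.03×10⁵, -1.04×10⁶) N/C.
E + v×B = (5000, 7.03×10⁵, -1.04×10⁶) N/C.
F = q(E + v×B) = (3.204×10⁻¹⁹ C)·(5000, 7.03×10⁵, -1.04×10⁶) = (1.60×10⁻¹⁵, 2.25×10⁻¹³, -3.32×10⁻¹³) N.
|F| = 4.01×10⁻¹³ N.

|F| ≈ 4.01×10⁻¹³ N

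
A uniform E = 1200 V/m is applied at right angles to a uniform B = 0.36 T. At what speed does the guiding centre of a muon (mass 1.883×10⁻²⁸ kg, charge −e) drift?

v_d ≈ 3300 m/s

The steady drift has the magnetic force balancing the electric force, so v_d = E/B.
v_d = 1200/0.36 = 3300 m/s.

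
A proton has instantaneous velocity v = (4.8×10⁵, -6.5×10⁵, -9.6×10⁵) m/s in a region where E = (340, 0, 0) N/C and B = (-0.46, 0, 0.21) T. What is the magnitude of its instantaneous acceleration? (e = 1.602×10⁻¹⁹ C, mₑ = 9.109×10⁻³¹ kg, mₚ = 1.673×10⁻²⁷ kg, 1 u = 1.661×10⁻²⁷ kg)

|a| ≈ 4.53×10¹³ m/s²

v×B = (-1.36×10⁵, 3.41×10⁵, -2.99×10⁵) N/C.
E + v×B = (-1.36×10⁵, 3.41×10⁵, -2.99×10⁵) N/C.
F = q(E + v×B) = (1.602×10⁻¹⁹ C)·(-1.36×10⁵, 3.41×10⁵, -2.99×10⁵) = (-2.18×10⁻¹⁴, 5.46×10⁻¹⁴, -4.79×10⁻¹⁴) N.
|a| = |F|/m = 7.583×10⁻¹⁴/1.673×10⁻²⁷ ≈ 4.53×10¹³ m/s².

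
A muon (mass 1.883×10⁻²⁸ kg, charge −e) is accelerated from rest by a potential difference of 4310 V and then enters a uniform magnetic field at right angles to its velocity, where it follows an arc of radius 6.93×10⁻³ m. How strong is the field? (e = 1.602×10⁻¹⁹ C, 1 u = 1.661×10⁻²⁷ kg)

v = √(2|q|V/m) = √(2·1.602×10⁻¹⁹·4310/1.883×10⁻²⁸) ≈ 2.708×10⁶ m/s.
B = mv/(|q|r) = (1.883×10⁻²⁸)(2.708×10⁶)/((1.602×10⁻¹⁹)(6.93×10⁻³)) ≈ 0.459 T.

B ≈ 0.459 T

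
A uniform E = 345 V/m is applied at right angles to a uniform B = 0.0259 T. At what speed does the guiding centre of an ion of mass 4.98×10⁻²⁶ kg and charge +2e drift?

The steady drift has the magnetic force balancing the electric force, so v_d = E/B.
v_d = 345/0.0259 = 1.33×10⁴ m/s.

v_d ≈ 1.33×10⁴ m/s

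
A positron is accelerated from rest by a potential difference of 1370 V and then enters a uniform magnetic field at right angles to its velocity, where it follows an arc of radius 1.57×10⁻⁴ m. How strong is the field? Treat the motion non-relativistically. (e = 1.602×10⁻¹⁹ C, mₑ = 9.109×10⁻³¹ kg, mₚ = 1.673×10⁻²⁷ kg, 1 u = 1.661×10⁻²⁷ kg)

v = √(2|q|V/m) = √(2·1.602×10⁻¹⁹·1370/9.109×10⁻³¹) ≈ 2.195×10⁷ m/s.
B = mv/(|q|r) = (9.109×10⁻³¹)(2.195×10⁷)/((1.602×10⁻¹⁹)(1.57×10⁻⁴)) ≈ 0.795 T.

B ≈ 0.795 T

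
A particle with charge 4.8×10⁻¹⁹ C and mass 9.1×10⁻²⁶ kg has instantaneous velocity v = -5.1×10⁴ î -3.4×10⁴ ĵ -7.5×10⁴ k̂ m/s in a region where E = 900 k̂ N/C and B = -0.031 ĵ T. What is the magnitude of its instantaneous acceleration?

v×B = (-2320, 0, 1580) N/C.
E + v×B = (-2320, 0, 2480) N/C.
F = q(E + v×B) = (4.8×10⁻¹⁹ C)·(-2320, 0, 2480) = (-1.12×10⁻¹⁵, 0, 1.19×10⁻¹⁵) N.
|a| = |F|/m = 1.632×10⁻¹⁵/9.1×10⁻²⁶ ≈ 1.79×10¹⁰ m/s².

|a| ≈ 1.79×10¹⁰ m/s²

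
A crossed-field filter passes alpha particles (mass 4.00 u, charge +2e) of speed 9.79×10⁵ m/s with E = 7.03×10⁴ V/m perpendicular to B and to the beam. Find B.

Balance of forces in the selector: qE = qvB ⇒ B = E/v.
B = 7.03×10⁴/9.79×10⁵ = 0.0718 T.

B = 0.0718 T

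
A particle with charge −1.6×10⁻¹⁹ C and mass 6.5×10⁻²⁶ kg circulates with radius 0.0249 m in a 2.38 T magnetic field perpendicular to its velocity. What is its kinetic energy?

v = |q|Br/m, then KE = ½mv² = (qBr)²/(2m).
v = (1.6×10⁻¹⁹)(2.38)(0.0249)/6.5×10⁻²⁶ ≈ 1.459×10⁵ m/s.
KE = ½(6.5×10⁻²⁶)(1.459×10⁵)² ≈ 6.92×10⁻¹⁶ J = 4320 eV.

KE ≈ 4320 eV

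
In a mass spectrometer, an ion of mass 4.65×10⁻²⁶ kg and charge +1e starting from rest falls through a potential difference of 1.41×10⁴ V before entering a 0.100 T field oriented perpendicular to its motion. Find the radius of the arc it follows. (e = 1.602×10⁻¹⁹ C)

r ≈ 0.905 m

Acceleration: |q|V = ½mv² ⇒ v = √(2|q|V/m) = √(2·1.602×10⁻¹⁹·1.41×10⁴/4.65×10⁻²⁶) ≈ 3.117×10⁵ m/s.
In the field: r = mv/(|q|B) = (4.65×10⁻²⁶)(3.117×10⁵)/((1.602×10⁻¹⁹)(0.100)) ≈ 0.905 m.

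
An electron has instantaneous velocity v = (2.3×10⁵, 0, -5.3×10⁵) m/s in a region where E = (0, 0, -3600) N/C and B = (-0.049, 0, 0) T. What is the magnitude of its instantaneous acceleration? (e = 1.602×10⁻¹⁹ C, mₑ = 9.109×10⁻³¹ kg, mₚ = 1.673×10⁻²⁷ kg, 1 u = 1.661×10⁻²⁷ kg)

v×B = (0, 2.60×10⁴, 0) N/C.
E + v×B = (0, 2.60×10⁴, -3600) N/C.
F = q(E + v×B) = (−1.602×10⁻¹⁹ C)·(0, 2.60×10⁴, -3600) = (0, -4.16×10⁻¹⁵, 5.77×10⁻¹⁶) N.
|a| = |F|/m = 4.200×10⁻¹⁵/9.109×10⁻³¹ ≈ 4.61×10¹⁵ m/s².

|a| ≈ 4.61×10¹⁵ m/s²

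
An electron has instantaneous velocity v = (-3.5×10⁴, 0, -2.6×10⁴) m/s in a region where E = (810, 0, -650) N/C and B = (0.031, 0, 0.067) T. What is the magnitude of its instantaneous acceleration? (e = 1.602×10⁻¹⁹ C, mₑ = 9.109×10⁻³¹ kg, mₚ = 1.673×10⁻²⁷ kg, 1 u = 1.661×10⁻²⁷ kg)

v×B = (0, 1540, 0) N/C.
E + v×B = (810, 1540, -650) N/C.
F = q(E + v×B) = (−1.602×10⁻¹⁹ C)·(810, 1540, -650) = (-1.30×10⁻¹⁶, -2.47×10⁻¹⁶, 1.04×10⁻¹⁶) N.
|a| = |F|/m = 2.974×10⁻¹⁶/9.109×10⁻³¹ ≈ 3.27×10¹⁴ m/s².

|a| ≈ 3.27×10¹⁴ m/s²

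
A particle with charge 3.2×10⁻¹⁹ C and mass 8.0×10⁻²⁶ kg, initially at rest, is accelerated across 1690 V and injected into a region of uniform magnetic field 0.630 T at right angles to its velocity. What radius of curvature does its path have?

r ≈ 0.0461 m

Acceleration: |q|V = ½mv² ⇒ v = √(2|q|V/m) = √(2·3.2×10⁻¹⁹·1690/8.0×10⁻²⁶) ≈ 1.163×10⁵ m/s.
In the field: r = mv/(|q|B) = (8.0×10⁻²⁶)(1.163×10⁵)/((3.2×10⁻¹⁹)(0.630)) ≈ 0.0461 m.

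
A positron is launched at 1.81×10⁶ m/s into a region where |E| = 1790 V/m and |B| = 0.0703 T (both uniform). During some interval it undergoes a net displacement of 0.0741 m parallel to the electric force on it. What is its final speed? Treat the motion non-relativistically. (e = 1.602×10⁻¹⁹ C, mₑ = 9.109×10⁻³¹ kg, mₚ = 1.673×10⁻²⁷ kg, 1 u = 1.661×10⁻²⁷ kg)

B does no work; ΔKE = |q|E d.
½mv_f² = ½mv₀² + |q|Ed = ½(9.109×10⁻³¹)(1.81×10⁶)² + (1.602×10⁻¹⁹)(1790)(0.0741) ≈ 1.492×10⁻¹⁸ J + 2.125×10⁻¹⁷ J ≈ 2.274×10⁻¹⁷ J.
v_f = √(2·2.274×10⁻¹⁷/9.109×10⁻³¹) ≈ 7.07×10⁶ m/s.

v_f ≈ 7.07×10⁶ m/s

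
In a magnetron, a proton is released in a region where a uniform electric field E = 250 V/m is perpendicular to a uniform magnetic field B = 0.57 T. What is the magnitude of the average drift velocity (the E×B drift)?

v_d ≈ 440 m/s

The E×B drift speed is v_d = E/B.
v_d = 250/0.57 = 440 m/s.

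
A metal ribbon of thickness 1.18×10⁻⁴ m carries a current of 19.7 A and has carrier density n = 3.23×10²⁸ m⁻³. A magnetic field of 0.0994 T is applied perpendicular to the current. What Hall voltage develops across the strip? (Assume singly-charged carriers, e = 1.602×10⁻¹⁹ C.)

V_H ≈ 3.21×10⁻⁶ V

V_H = IB/(n e t).
V_H = (19.7)(0.0994)/((3.23×10²⁸)(1.602×10⁻¹⁹)(1.18×10⁻⁴)) ≈ 3.21×10⁻⁶ V.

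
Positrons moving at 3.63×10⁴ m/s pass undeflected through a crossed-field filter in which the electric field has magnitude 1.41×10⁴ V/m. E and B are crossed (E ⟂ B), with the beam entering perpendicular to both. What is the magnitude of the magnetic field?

B = 0.388 T

Balance of forces in the selector: qE = qvB ⇒ B = E/v.
B = 1.41×10⁴/3.63×10⁴ = 0.388 T.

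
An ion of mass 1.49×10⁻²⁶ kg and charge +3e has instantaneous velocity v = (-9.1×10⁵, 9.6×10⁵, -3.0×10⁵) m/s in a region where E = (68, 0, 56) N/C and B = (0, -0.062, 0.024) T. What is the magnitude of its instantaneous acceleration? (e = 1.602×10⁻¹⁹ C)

v×B = (4440, 2.18×10⁴, 5.64×10⁴) N/C.
E + v×B = (4510, 2.18×10⁴, 5.65×10⁴) N/C.
F = q(E + v×B) = (4.806×10⁻¹⁹ C)·(4510, 2.18×10⁴, 5.65×10⁴) = (2.17×10⁻¹⁵, 1.05×10⁻¹⁴, 2.71×10⁻¹⁴) N.
|a| = |F|/m = 2.918×10⁻¹⁴/1.49×10⁻²⁶ ≈ 1.96×10¹² m/s².

|a| ≈ 1.96×10¹² m/s²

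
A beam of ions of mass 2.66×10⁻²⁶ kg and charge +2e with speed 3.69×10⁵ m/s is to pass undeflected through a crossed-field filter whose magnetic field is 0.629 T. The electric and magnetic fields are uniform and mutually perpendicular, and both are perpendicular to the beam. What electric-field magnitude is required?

E = 2.32×10⁵ V/m

For straight-line motion qE = qvB, so E = vB.
E = 3.69×10⁵ × 0.629 = 2.32×10⁵ V/m.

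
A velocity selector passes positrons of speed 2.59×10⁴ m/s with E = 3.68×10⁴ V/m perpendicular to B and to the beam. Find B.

B = 1.42 T

Balance of forces in the selector: qE = qvB ⇒ B = E/v.
B = 3.68×10⁴/2.59×10⁴ = 1.42 T.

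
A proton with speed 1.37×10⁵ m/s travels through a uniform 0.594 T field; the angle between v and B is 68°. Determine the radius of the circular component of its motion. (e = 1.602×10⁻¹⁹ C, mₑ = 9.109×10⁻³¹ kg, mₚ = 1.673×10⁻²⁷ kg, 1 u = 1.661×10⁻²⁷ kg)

v⊥ = v sinθ = 1.37×10⁵·sin68° ≈ 1.270×10⁵ m/s.
r = m v⊥/(|q|B) = (1.673×10⁻²⁷)(1.270×10⁵)/((1.602×10⁻¹⁹)(0.594)) ≈ 2.23×10⁻³ m.

r ≈ 2.23×10⁻³ m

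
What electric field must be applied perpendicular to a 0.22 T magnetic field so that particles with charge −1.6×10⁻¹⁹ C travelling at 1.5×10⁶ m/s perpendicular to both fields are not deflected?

For straight-line motion qE = qvB, so E = vB.
E = 1.5×10⁶ × 0.22 = 3.3×10⁵ V/m.

E = 3.3×10⁵ V/m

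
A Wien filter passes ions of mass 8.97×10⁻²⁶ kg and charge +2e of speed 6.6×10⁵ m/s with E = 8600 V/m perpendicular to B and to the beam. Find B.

Balance of forces in the selector: qE = qvB ⇒ B = E/v.
B = 8600/6.6×10⁵ = 0.013 T.

B = 0.013 T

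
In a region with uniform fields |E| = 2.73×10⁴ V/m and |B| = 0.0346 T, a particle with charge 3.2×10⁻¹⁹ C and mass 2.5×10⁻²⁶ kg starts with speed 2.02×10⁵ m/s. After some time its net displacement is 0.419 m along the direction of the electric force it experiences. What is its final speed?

B does no work; ΔKE = |q|E d.
½mv_f² = ½mv₀² + |q|Ed = ½(2.5×10⁻²⁶)(2.02×10⁵)² + (3.2×10⁻¹⁹)(2.73×10⁴)(0.419) ≈ 5.100×10⁻¹⁶ J + 3.660×10⁻¹⁵ J ≈ 4.170×10⁻¹⁵ J.
v_f = √(2·4.170×10⁻¹⁵/2.5×10⁻²⁶) ≈ 5.78×10⁵ m/s.

v_f ≈ 5.78×10⁵ m/s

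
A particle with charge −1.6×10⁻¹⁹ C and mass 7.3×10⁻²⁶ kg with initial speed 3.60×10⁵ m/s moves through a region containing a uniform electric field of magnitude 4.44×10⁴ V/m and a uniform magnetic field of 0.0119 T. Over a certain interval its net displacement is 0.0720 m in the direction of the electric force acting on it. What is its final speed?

B does no work; ΔKE = |q|E d.
½mv_f² = ½mv₀² + |q|Ed = ½(7.3×10⁻²⁶)(3.60×10⁵)² + (1.6×10⁻¹⁹)(4.44×10⁴)(0.0720) ≈ 4.730×10⁻¹⁵ J + 5.115×10⁻¹⁶ J ≈ 5.242×10⁻¹⁵ J.
v_f = √(2·5.242×10⁻¹⁵/7.3×10⁻²⁶) ≈ 3.79×10⁵ m/s.

v_f ≈ 3.79×10⁵ m/s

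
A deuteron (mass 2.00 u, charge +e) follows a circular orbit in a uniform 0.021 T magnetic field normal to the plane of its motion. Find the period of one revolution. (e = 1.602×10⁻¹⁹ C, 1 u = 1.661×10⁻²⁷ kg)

T ≈ 6.2×10⁻⁶ s

The cyclotron period depends only on m, q, B: T = 2πm/(|q|B).
T = 2π(3.322×10⁻²⁷)/((1.602×10⁻¹⁹)(0.021)) ≈ 6.2×10⁻⁶ s.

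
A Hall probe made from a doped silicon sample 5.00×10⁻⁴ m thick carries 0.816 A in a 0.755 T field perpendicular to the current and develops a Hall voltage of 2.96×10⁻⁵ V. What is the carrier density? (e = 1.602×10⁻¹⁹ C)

From V_H = IB/(n e t), n = IB/(V_H e t).
n = (0.816)(0.755)/((2.96×10⁻⁵)(1.602×10⁻¹⁹)(5.00×10⁻⁴)) ≈ 2.60×10²⁶ m⁻³.

n ≈ 2.60×10²⁶ m⁻³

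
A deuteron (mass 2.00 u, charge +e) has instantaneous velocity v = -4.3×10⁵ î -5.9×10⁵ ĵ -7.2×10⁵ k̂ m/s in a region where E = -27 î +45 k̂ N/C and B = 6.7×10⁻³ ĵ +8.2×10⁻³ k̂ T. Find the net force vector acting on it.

F ≈ (-6.57×10⁻¹⁸, 5.65×10⁻¹⁶, -4.54×10⁻¹⁶) N

v×B = (-14.0, 3530, -2880) N/C.
E + v×B = (-41.0, 3530, -2840) N/C.
F = q(E + v×B) = (1.602×10⁻¹⁹ C)·(-41.0, 3530, -2840) = (-6.57×10⁻¹⁸, 5.65×10⁻¹⁶, -4.54×10⁻¹⁶) N.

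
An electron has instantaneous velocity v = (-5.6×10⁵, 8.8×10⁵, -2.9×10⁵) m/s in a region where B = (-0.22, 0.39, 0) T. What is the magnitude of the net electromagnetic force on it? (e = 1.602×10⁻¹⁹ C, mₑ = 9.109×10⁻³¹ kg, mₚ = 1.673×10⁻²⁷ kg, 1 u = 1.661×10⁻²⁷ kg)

v×B = (1.13×10⁵, 6.38×10⁴, -2.48×10⁴) N/C.
F = q v×B = (−1.602×10⁻¹⁹ C)·(1.13×10⁵, 6.38×10⁴, -2.48×10⁴) = (-1.81×10⁻¹⁴, -1.02×10⁻¹⁴, 3.97×10⁻¹⁵) N.
|F| = 2.12×10⁻¹⁴ N.

|F| ≈ 2.12×10⁻¹⁴ N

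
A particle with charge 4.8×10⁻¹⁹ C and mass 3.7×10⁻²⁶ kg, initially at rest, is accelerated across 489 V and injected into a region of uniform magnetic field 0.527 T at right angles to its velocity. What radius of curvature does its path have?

Acceleration: |q|V = ½mv² ⇒ v = √(2|q|V/m) = √(2·4.8×10⁻¹⁹·489/3.7×10⁻²⁶) ≈ 1.126×10⁵ m/s.
In the field: r = mv/(|q|B) = (3.7×10⁻²⁶)(1.126×10⁵)/((4.8×10⁻¹⁹)(0.527)) ≈ 0.0165 m.

r ≈ 0.0165 m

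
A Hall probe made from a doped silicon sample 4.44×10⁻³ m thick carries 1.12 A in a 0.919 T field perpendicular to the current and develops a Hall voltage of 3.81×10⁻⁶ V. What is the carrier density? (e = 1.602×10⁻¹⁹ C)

From V_H = IB/(n e t), n = IB/(V_H e t).
n = (1.12)(0.919)/((3.81×10⁻⁶)(1.602×10⁻¹⁹)(4.44×10⁻³)) ≈ 3.80×10²⁶ m⁻³.

n ≈ 3.80×10²⁶ m⁻³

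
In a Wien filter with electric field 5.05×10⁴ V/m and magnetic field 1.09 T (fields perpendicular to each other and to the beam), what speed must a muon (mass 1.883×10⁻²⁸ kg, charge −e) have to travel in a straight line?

Zero net Lorentz force requires |qE| = |q v×B|, i.e. E = vB.
v = E/B = 5.05×10⁴/1.09 = 4.63×10⁴ m/s.

v = 4.63×10⁴ m/s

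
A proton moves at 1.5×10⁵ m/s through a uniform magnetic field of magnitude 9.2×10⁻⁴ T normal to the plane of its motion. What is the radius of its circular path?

The magnetic force provides the centripetal force: |q|vB = mv²/r.
r = mv/(|q|B) = (1.673×10⁻²⁷)(1.5×10⁵)/((1.602×10⁻¹⁹)(9.2×10⁻⁴)) ≈ 1.7 m.

r ≈ 1.7 m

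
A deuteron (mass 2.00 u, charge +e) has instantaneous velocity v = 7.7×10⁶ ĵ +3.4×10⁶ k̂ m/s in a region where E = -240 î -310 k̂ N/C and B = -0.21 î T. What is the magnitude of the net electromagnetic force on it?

v×B = (0, -7.14×10⁵, 1.62×10⁶) N/C.
E + v×B = (-240, -7.14×10⁵, 1.62×10⁶) N/C.
F = q(E + v×B) = (1.602×10⁻¹⁹ C)·(-240, -7.14×10⁵, 1.62×10⁶) = (-3.84×10⁻¹⁷, -1.14×10⁻¹³, 2.59×10⁻¹³) N.
|F| = 2.83×10⁻¹³ N.

|F| ≈ 2.83×10⁻¹³ N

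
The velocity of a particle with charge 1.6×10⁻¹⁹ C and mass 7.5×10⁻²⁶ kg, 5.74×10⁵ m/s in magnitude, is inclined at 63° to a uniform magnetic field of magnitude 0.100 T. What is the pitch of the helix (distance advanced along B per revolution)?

p ≈ 7.68 m

v∥ = v cosθ = 5.74×10⁵·cos63° ≈ 2.606×10⁵ m/s.
T = 2πm/(|q|B) = 2π(7.5×10⁻²⁶)/((1.6×10⁻¹⁹)(0.100)) ≈ 2.945×10⁻⁵ s.
pitch = v∥ T = (2.606×10⁵)(2.945×10⁻⁵) ≈ 7.68 m.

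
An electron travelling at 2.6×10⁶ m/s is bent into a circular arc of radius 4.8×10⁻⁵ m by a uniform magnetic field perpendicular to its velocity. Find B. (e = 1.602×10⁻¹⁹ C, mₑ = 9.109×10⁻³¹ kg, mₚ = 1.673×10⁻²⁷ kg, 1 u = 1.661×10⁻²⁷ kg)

From |q|vB = mv²/r, B = mv/(|q|r).
B = (9.109×10⁻³¹)(2.6×10⁶)/((1.602×10⁻¹⁹)(4.8×10⁻⁵)) ≈ 0.31 T.

B ≈ 0.31 T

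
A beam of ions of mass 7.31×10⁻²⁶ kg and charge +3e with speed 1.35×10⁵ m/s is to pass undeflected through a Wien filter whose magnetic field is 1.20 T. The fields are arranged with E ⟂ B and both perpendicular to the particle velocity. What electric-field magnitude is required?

E = 1.62×10⁵ V/m

For straight-line motion qE = qvB, so E = vB.
E = 1.35×10⁵ × 1.20 = 1.62×10⁵ V/m.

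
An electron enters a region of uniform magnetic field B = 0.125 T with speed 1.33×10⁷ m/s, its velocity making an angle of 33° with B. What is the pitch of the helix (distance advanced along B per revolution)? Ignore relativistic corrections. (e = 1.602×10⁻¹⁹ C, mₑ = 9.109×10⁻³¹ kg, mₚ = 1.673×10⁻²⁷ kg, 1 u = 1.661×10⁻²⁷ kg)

p ≈ 3.19×10⁻³ m

v∥ = v cosθ = 1.33×10⁷·cos33° ≈ 1.115×10⁷ m/s.
T = 2πm/(|q|B) = 2π(9.109×10⁻³¹)/((1.602×10⁻¹⁹)(0.125)) ≈ 2.858×10⁻¹⁰ s.
pitch = v∥ T = (1.115×10⁷)(2.858×10⁻¹⁰) ≈ 3.19×10⁻³ m.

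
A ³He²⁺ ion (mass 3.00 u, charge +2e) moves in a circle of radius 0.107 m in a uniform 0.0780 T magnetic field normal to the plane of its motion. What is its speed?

v ≈ 5.37×10⁵ m/s

From |q|vB = mv²/r, v = |q|Br/m.
v = (3.204×10⁻¹⁹)(0.0780)(0.107)/4.983×10⁻²⁷ ≈ 5.37×10⁵ m/s.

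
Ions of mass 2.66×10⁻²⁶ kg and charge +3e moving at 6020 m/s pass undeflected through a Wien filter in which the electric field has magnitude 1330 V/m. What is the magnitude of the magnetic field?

B = 0.221 T

Balance of forces in the selector: qE = qvB ⇒ B = E/v.
B = 1330/6020 = 0.221 T.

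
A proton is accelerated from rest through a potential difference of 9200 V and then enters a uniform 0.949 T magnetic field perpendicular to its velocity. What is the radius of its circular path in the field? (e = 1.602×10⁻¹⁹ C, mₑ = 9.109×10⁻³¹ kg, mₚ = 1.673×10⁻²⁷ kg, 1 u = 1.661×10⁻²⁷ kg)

r ≈ 0.0146 m

Acceleration: |q|V = ½mv² ⇒ v = √(2|q|V/m) = √(2·1.602×10⁻¹⁹·9200/1.673×10⁻²⁷) ≈ 1.327×10⁶ m/s.
In the field: r = mv/(|q|B) = (1.673×10⁻²⁷)(1.327×10⁶)/((1.602×10⁻¹⁹)(0.949)) ≈ 0.0146 m.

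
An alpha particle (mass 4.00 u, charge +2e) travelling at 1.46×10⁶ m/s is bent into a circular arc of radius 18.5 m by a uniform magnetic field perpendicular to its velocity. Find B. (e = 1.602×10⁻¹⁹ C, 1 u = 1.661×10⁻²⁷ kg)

From |q|vB = mv²/r, B = mv/(|q|r).
B = (6.644×10⁻²⁷)(1.46×10⁶)/((3.204×10⁻¹⁹)(18.5)) ≈ 1.64×10⁻³ T.

B ≈ 1.64×10⁻³ T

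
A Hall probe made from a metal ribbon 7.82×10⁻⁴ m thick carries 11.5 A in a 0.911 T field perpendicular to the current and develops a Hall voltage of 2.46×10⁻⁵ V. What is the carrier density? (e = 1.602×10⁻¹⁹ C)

From V_H = IB/(n e t), n = IB/(V_H e t).
n = (11.5)(0.911)/((2.46×10⁻⁵)(1.602×10⁻¹⁹)(7.82×10⁻⁴)) ≈ 3.40×10²⁷ m⁻³.

n ≈ 3.40×10²⁷ m⁻³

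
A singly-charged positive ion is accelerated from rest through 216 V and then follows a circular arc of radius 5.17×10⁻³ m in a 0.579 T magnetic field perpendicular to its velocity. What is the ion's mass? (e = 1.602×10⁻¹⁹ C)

m ≈ 3.32×10⁻²⁷ kg

Combine |q|V = ½mv² and r = mv/(|q|B): eliminate v to get m = qB²r²/(2V).
m = (1.602×10⁻¹⁹)(0.579)²(5.17×10⁻³)²/(2·216) ≈ 3.32×10⁻²⁷ kg.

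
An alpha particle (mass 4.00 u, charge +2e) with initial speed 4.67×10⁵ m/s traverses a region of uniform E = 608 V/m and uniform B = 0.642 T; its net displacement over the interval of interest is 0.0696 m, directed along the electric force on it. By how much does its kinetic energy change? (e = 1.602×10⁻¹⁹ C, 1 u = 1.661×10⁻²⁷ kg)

ΔKE ≈ 1.36×10⁻¹⁷ J

The magnetic force is always ⟂ v and does no work; only the electric force changes KE.
ΔKE = F_E · d = |q|E d = (3.204×10⁻¹⁹)(608)(0.0696) ≈ 1.36×10⁻¹⁷ J.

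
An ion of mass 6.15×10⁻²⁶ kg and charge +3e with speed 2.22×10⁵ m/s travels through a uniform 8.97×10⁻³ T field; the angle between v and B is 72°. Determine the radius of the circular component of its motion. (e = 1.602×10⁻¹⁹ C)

v⊥ = v sinθ = 2.22×10⁵·sin72° ≈ 2.111×10⁵ m/s.
r = m v⊥/(|q|B) = (6.15×10⁻²⁶)(2.111×10⁵)/((4.806×10⁻¹⁹)(8.97×10⁻³)) ≈ 3.01 m.

r ≈ 3.01 m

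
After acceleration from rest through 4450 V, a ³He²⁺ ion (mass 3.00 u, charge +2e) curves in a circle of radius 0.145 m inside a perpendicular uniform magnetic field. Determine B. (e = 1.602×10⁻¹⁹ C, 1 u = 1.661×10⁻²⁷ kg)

B ≈ 0.0811 T

v = √(2|q|V/m) = √(2·3.204×10⁻¹⁹·4450/4.983×10⁻²⁷) ≈ 7.565×10⁵ m/s.
B = mv/(|q|r) = (4.983×10⁻²⁷)(7.565×10⁵)/((3.204×10⁻¹⁹)(0.145)) ≈ 0.0811 T.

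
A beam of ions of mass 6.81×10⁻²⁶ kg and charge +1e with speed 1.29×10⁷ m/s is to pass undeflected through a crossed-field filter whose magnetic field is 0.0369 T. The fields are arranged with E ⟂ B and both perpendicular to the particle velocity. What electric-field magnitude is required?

E = 4.76×10⁵ V/m

For straight-line motion qE = qvB, so E = vB.
E = 1.29×10⁷ × 0.0369 = 4.76×10⁵ V/m.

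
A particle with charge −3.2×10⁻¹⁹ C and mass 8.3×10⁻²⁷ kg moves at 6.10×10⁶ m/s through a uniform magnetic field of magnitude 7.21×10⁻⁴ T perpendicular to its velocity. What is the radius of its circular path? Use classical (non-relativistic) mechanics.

r ≈ 219 m

The magnetic force provides the centripetal force: |q|vB = mv²/r.
r = mv/(|q|B) = (8.3×10⁻²⁷)(6.10×10⁶)/((3.2×10⁻¹⁹)(7.21×10⁻⁴)) ≈ 219 m.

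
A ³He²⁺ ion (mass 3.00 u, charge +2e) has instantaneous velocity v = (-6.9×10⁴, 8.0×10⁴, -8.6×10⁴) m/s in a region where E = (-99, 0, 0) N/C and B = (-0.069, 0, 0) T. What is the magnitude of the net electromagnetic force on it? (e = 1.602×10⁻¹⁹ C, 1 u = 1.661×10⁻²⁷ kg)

|F| ≈ 2.60×10⁻¹⁵ N

v×B = (0, 5930, 5520) N/C.
E + v×B = (-99.0, 5930, 5520) N/C.
F = q(E + v×B) = (3.204×10⁻¹⁹ C)·(-99.0, 5930, 5520) = (-3.17×10⁻¹⁷, 1.90×10⁻¹⁵, 1.77×10⁻¹⁵) N.
|F| = 2.60×10⁻¹⁵ N.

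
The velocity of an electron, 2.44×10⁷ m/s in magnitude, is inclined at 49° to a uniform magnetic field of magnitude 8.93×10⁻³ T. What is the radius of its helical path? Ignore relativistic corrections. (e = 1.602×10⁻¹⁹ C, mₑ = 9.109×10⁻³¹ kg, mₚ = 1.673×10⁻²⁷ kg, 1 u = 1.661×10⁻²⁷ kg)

v⊥ = v sinθ = 2.44×10⁷·sin49° ≈ 1.841×10⁷ m/s.
r = m v⊥/(|q|B) = (9.109×10⁻³¹)(1.841×10⁷)/((1.602×10⁻¹⁹)(8.93×10⁻³)) ≈ 0.0117 m.

r ≈ 0.0117 m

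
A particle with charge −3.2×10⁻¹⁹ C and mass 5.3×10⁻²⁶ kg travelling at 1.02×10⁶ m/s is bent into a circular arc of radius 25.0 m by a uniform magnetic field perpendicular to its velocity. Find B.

From |q|vB = mv²/r, B = mv/(|q|r).
B = (5.3×10⁻²⁶)(1.02×10⁶)/((3.2×10⁻¹⁹)(25.0)) ≈ 6.76×10⁻³ T.

B ≈ 6.76×10⁻³ T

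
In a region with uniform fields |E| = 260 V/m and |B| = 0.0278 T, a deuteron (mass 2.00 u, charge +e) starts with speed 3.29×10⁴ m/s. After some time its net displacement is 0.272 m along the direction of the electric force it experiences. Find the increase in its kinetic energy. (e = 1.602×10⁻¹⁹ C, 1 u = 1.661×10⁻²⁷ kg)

ΔKE ≈ 1.13×10⁻¹⁷ J

The magnetic force is always ⟂ v and does no work; only the electric force changes KE.
ΔKE = F_E · d = |q|E d = (1.602×10⁻¹⁹)(260)(0.272) ≈ 1.13×10⁻¹⁷ J.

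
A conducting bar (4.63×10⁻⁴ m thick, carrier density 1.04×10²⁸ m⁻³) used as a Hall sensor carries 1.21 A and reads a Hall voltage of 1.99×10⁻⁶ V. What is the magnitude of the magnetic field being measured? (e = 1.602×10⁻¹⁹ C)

B ≈ 1.27 T

From V_H = IB/(n e t), B = V_H n e t / I.
B = (1.99×10⁻⁶)(1.04×10²⁸)(1.602×10⁻¹⁹)(4.63×10⁻⁴)/1.21 ≈ 1.27 T.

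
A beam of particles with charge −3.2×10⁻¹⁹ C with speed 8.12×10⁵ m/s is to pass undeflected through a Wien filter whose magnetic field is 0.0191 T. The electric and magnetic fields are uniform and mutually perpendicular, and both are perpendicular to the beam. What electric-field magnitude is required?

For straight-line motion qE = qvB, so E = vB.
E = 8.12×10⁵ × 0.0191 = 1.55×10⁴ V/m.

E = 1.55×10⁴ V/m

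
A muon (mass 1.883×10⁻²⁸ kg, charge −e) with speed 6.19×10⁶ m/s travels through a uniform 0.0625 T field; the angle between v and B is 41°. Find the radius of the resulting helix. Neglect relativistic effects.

v⊥ = v sinθ = 6.19×10⁶·sin41° ≈ 4.061×10⁶ m/s.
r = m v⊥/(|q|B) = (1.883×10⁻²⁸)(4.061×10⁶)/((1.602×10⁻¹⁹)(0.0625)) ≈ 0.0764 m.

r ≈ 0.0764 m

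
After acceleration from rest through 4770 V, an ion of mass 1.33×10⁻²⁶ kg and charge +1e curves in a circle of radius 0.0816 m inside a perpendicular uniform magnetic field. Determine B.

v = √(2|q|V/m) = √(2·1.602×10⁻¹⁹·4770/1.33×10⁻²⁶) ≈ 3.390×10⁵ m/s.
B = mv/(|q|r) = (1.33×10⁻²⁶)(3.390×10⁵)/((1.602×10⁻¹⁹)(0.0816)) ≈ 0.345 T.

B ≈ 0.345 T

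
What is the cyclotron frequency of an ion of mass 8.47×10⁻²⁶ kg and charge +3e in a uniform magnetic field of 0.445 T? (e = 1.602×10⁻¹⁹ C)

f ≈ 4.02×10⁵ Hz

f = |q|B/(2πm).
f = (4.806×10⁻¹⁹)(0.445)/(2π·8.47×10⁻²⁶) ≈ 4.02×10⁵ Hz.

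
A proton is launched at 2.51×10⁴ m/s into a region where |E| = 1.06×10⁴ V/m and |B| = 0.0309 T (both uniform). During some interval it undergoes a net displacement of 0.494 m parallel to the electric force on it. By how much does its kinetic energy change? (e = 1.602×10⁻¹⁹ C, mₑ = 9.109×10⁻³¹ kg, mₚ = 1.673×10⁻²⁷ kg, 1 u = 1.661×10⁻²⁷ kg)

ΔKE ≈ 8.39×10⁻¹⁶ J

The magnetic force is always ⟂ v and does no work; only the electric force changes KE.
ΔKE = F_E · d = |q|E d = (1.602×10⁻¹⁹)(1.06×10⁴)(0.494) ≈ 8.39×10⁻¹⁶ J.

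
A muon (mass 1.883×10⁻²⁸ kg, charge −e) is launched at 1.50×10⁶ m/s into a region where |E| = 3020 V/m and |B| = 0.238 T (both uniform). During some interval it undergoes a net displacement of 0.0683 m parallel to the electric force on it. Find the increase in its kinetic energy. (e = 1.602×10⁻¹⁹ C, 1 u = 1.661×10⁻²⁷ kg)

The magnetic force is always ⟂ v and does no work; only the electric force changes KE.
ΔKE = F_E · d = |q|E d = (1.602×10⁻¹⁹)(3020)(0.0683) ≈ 3.30×10⁻¹⁷ J.

ΔKE ≈ 3.30×10⁻¹⁷ J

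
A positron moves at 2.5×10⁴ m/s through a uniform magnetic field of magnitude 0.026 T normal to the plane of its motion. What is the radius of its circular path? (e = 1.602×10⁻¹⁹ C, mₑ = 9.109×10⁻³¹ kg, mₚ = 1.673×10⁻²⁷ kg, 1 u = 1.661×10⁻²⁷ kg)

The magnetic force provides the centripetal force: |q|vB = mv²/r.
r = mv/(|q|B) = (9.109×10⁻³¹)(2.5×10⁴)/((1.602×10⁻¹⁹)(0.026)) ≈ 5.5×10⁻⁶ m.

r ≈ 5.5×10⁻⁶ m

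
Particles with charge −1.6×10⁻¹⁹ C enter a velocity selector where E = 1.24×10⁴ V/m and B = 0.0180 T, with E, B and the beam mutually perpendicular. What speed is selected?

Straight-line motion ⇒ electric and magnetic forces cancel, so E = vB.
v = E/B = 1.24×10⁴/0.0180 = 6.89×10⁵ m/s.

v = 6.89×10⁵ m/s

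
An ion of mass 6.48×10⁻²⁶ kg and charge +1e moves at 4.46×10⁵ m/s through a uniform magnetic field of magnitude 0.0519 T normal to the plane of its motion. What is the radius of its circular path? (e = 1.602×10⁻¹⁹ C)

The magnetic force provides the centripetal force: |q|vB = mv²/r.
r = mv/(|q|B) = (6.48×10⁻²⁶)(4.46×10⁵)/((1.602×10⁻¹⁹)(0.0519)) ≈ 3.48 m.

r ≈ 3.48 m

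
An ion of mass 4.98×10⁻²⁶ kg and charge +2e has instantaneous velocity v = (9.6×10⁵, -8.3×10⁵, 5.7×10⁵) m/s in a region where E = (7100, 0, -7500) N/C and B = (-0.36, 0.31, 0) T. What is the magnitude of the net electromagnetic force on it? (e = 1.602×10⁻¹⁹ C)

v×B = (-1.77×10⁵, -2.05×10⁵, -1200) N/C.
E + v×B = (-1.70×10⁵, -2.05×10⁵, -8700) N/C.
F = q(E + v×B) = (3.204×10⁻¹⁹ C)·(-1.70×10⁵, -2.05×10⁵, -8700) = (-5.43×10⁻¹⁴, -6.57×10⁻¹⁴, -2.79×10⁻¹⁵) N.
|F| = 8.53×10⁻¹⁴ N.

|F| ≈ 8.53×10⁻¹⁴ N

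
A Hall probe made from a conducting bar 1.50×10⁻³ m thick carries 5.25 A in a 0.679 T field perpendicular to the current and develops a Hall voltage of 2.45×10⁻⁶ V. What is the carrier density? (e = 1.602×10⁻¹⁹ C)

From V_H = IB/(n e t), n = IB/(V_H e t).
n = (5.25)(0.679)/((2.45×10⁻⁶)(1.602×10⁻¹⁹)(1.50×10⁻³)) ≈ 6.05×10²⁷ m⁻³.

n ≈ 6.05×10²⁷ m⁻³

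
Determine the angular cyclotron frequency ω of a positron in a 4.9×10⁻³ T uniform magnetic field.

ω ≈ 8.6×10⁸ rad/s

ω = |q|B/m.
ω = (1.602×10⁻¹⁹)(4.9×10⁻³)/9.109×10⁻³¹ ≈ 8.6×10⁸ rad/s.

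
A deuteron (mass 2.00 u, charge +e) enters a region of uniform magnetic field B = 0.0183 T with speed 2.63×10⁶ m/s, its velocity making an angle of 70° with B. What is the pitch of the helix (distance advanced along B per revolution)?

p ≈ 6.40 m

v∥ = v cosθ = 2.63×10⁶·cos70° ≈ 8.995×10⁵ m/s.
T = 2πm/(|q|B) = 2π(3.322×10⁻²⁷)/((1.602×10⁻¹⁹)(0.0183)) ≈ 7.120×10⁻⁶ s.
pitch = v∥ T = (8.995×10⁵)(7.120×10⁻⁶) ≈ 6.40 m.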